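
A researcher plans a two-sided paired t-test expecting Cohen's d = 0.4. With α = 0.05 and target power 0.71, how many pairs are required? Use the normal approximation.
n = 40 pairs

Sample size formula (paired t-test, normal approximation):
n = ((z_{α/2} + z_β) / d)²

z_{α/2} = 1.960 (for α = 0.05, two-sided)
z_β = 0.553 (for power = 0.71)
d = 0.4

n = ((1.960 + 0.553) / 0.4)²
n = (6.283)²
n ≈ 39.48
Round up to the next whole number: n = 40 pairs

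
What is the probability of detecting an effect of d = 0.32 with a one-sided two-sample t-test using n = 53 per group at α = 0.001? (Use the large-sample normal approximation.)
Power ≈ 0.07

Power calculation (two-sample t-test, normal approximation):
z_β = d · √(n/2) - z_α
z_β = 0.32 · √(53/2) - 3.090
z_β = 0.32 · 5.148 - 3.090
z_β = -1.443

Power = Φ(z_β) = Φ(-1.443) ≈ 0.075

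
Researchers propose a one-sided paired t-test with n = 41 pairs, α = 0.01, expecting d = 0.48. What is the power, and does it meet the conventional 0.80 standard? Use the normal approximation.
Power ≈ 0.77; the study is underpowered (power < 0.80)

Power calculation (paired t-test, normal approximation):
z_β = d · √n - z_α
z_β = 0.48 · √41 - 2.326
z_β = 0.48 · 6.403 - 2.326
z_β = 0.747

Power = Φ(z_β) = Φ(0.747) ≈ 0.773

Effect size d = 0.48 is small by Cohen's convention (0.2/0.5/0.8).

Threshold: power ≥ 0.80 is conventionally adequate.
Power ≈ 0.77 → the study is underpowered (power < 0.80).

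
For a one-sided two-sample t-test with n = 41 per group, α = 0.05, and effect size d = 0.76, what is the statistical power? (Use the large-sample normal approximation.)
Power ≈ 0.96

Power calculation (two-sample t-test, normal approximation):
z_β = d · √(n/2) - z_α
z_β = 0.76 · √(41/2) - 1.645
z_β = 0.76 · 4.528 - 1.645
z_β = 1.796

Power = Φ(z_β) = Φ(1.796) ≈ 0.964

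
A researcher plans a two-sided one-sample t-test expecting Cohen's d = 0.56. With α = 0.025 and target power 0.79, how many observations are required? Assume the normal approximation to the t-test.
n = 30

Sample size formula (one-sample t-test, normal approximation):
n = ((z_{α/2} + z_β) / d)²

z_{α/2} = 2.241 (for α = 0.025, two-sided)
z_β = 0.806 (for power = 0.79)
d = 0.56

n = ((2.241 + 0.806) / 0.56)²
n = (5.441)²
n ≈ 29.60
Round up to the next whole number: n = 30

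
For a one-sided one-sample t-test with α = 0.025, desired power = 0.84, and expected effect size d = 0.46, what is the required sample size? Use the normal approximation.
n = 42

Sample size formula (one-sample t-test, normal approximation):
n = ((z_α + z_β) / d)²

z_α = 1.960 (for α = 0.025, one-sided)
z_β = 0.994 (for power = 0.84)
d = 0.46

n = ((1.960 + 0.994) / 0.46)²
n = (6.422)²
n ≈ 41.24
Round up to the next whole number: n = 42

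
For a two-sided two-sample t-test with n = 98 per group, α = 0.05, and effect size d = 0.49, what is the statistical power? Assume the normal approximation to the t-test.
Power ≈ 0.93

Power calculation (two-sample t-test, normal approximation):
z_β = d · √(n/2) - z_{α/2}
z_β = 0.49 · √(98/2) - 1.960
z_β = 0.49 · 7.000 - 1.960
z_β = 1.470

Power = Φ(z_β) = Φ(1.470) ≈ 0.929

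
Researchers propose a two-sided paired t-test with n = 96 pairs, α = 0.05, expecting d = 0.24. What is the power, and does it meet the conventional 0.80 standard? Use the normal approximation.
Power ≈ 0.65; the study is underpowered (power < 0.80)

Power calculation (paired t-test, normal approximation):
z_β = d · √n - z_{α/2}
z_β = 0.24 · √96 - 1.960
z_β = 0.24 · 9.798 - 1.960
z_β = 0.392

Power = Φ(z_β) = Φ(0.392) ≈ 0.652

Effect size d = 0.24 is small by Cohen's convention (0.2/0.5/0.8).

Threshold: power ≥ 0.80 is conventionally adequate.
Power ≈ 0.65 → the study is underpowered (power < 0.80).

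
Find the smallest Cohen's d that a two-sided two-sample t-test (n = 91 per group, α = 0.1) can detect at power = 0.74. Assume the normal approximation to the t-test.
d ≈ 0.34

Minimum detectable effect (two-sample t-test, normal approximation):
d = (z_{α/2} + z_β) / √(n/2)
d = (1.645 + 0.643) / √(91/2)
d = 2.288 / 6.745
d ≈ 0.34

By Cohen's convention (0.2 small / 0.5 medium / 0.8 large): small effect.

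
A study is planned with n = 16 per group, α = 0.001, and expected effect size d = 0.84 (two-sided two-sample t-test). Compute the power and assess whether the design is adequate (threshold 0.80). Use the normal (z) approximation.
Power ≈ 0.18; the study is underpowered (power < 0.80)

Power calculation (two-sample t-test, normal approximation):
z_β = d · √(n/2) - z_{α/2}
z_β = 0.84 · √(16/2) - 3.291
z_β = 0.84 · 2.828 - 3.291
z_β = -0.915

Power = Φ(z_β) = Φ(-0.915) ≈ 0.180

Effect size d = 0.84 is large by Cohen's convention (0.2/0.5/0.8).

Threshold: power ≥ 0.80 is conventionally adequate.
Power ≈ 0.18 → the study is underpowered (power < 0.80).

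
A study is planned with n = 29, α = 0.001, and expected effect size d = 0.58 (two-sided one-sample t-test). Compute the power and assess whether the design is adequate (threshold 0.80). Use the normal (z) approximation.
Power ≈ 0.43; the study is underpowered (power < 0.80)

Power calculation (one-sample t-test, normal approximation):
z_β = d · √n - z_{α/2}
z_β = 0.58 · √29 - 3.291
z_β = 0.58 · 5.385 - 3.291
z_β = -0.167

Power = Φ(z_β) = Φ(-0.167) ≈ 0.434

Effect size d = 0.58 is medium by Cohen's convention (0.2/0.5/0.8).

Threshold: power ≥ 0.80 is conventionally adequate.
Power ≈ 0.43 → the study is underpowered (power < 0.80).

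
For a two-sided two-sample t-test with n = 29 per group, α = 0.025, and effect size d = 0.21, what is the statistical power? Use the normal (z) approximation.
Power ≈ 0.07

Power calculation (two-sample t-test, normal approximation):
z_β = d · √(n/2) - z_{α/2}
z_β = 0.21 · √(29/2) - 2.241
z_β = 0.21 · 3.808 - 2.241
z_β = -1.442

Power = Φ(z_β) = Φ(-1.442) ≈ 0.075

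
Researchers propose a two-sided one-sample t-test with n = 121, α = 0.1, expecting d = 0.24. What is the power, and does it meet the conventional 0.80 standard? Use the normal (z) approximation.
Power ≈ 0.84; the study is adequately powered (power ≥ 0.80)

Power calculation (one-sample t-test, normal approximation):
z_β = d · √n - z_{α/2}
z_β = 0.24 · √121 - 1.645
z_β = 0.24 · 11.000 - 1.645
z_β = 0.995

Power = Φ(z_β) = Φ(0.995) ≈ 0.840

Effect size d = 0.24 is small by Cohen's convention (0.2/0.5/0.8).

Threshold: power ≥ 0.80 is conventionally adequate.
Power ≈ 0.84 → the study is adequately powered (power ≥ 0.80).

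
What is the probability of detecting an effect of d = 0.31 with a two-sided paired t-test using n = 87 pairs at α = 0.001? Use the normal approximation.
Power ≈ 0.34

Power calculation (paired t-test, normal approximation):
z_β = d · √n - z_{α/2}
z_β = 0.31 · √87 - 3.291
z_β = 0.31 · 9.327 - 3.291
z_β = -0.399

Power = Φ(z_β) = Φ(-0.399) ≈ 0.345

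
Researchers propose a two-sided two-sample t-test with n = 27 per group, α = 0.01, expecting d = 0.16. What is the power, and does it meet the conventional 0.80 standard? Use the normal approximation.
Power ≈ 0.02; the study is underpowered (power < 0.80)

Power calculation (two-sample t-test, normal approximation):
z_β = d · √(n/2) - z_{α/2}
z_β = 0.16 · √(27/2) - 2.576
z_β = 0.16 · 3.674 - 2.576
z_β = -1.988

Power = Φ(z_β) = Φ(-1.988) ≈ 0.023

Effect size d = 0.16 is very small by Cohen's convention (0.2/0.5/0.8).

Threshold: power ≥ 0.80 is conventionally adequate.
Power ≈ 0.02 → the study is underpowered (power < 0.80).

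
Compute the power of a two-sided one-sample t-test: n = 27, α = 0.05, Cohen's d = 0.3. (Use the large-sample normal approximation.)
Power ≈ 0.34

Power calculation (one-sample t-test, normal approximation):
z_β = d · √n - z_{α/2}
z_β = 0.3 · √27 - 1.960
z_β = 0.3 · 5.196 - 1.960
z_β = -0.401

Power = Φ(z_β) = Φ(-0.401) ≈ 0.344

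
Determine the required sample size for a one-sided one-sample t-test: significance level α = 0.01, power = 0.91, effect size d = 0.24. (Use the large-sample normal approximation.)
n = 234

Sample size formula (one-sample t-test, normal approximation):
n = ((z_α + z_β) / d)²

z_α = 2.326 (for α = 0.01, one-sided)
z_β = 1.341 (for power = 0.91)
d = 0.24

n = ((2.326 + 1.341) / 0.24)²
n = (15.279)²
n ≈ 233.45
Round up to the next whole number: n = 234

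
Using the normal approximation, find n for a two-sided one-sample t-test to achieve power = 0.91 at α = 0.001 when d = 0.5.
n = 86

Sample size formula (one-sample t-test, normal approximation):
n = ((z_{α/2} + z_β) / d)²

z_{α/2} = 3.291 (for α = 0.001, two-sided)
z_β = 1.341 (for power = 0.91)
d = 0.5

n = ((3.291 + 1.341) / 0.5)²
n = (9.264)²
n ≈ 85.82
Round up to the next whole number: n = 86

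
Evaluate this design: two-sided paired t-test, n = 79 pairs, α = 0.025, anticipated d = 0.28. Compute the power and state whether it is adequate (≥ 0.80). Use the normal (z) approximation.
Power ≈ 0.60; the study is underpowered (power < 0.80)

Power calculation (paired t-test, normal approximation):
z_β = d · √n - z_{α/2}
z_β = 0.28 · √79 - 2.241
z_β = 0.28 · 8.888 - 2.241
z_β = 0.247

Power = Φ(z_β) = Φ(0.247) ≈ 0.598

Effect size d = 0.28 is small by Cohen's convention (0.2/0.5/0.8).

Threshold: power ≥ 0.80 is conventionally adequate.
Power ≈ 0.60 → the study is underpowered (power < 0.80).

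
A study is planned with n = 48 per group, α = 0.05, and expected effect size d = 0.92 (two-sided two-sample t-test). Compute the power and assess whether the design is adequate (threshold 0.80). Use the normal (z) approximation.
Power ≈ 0.99; the study is adequately powered (power ≥ 0.80)

Power calculation (two-sample t-test, normal approximation):
z_β = d · √(n/2) - z_{α/2}
z_β = 0.92 · √(48/2) - 1.960
z_β = 0.92 · 4.899 - 1.960
z_β = 2.547

Power = Φ(z_β) = Φ(2.547) ≈ 0.995

Effect size d = 0.92 is large by Cohen's convention (0.2/0.5/0.8).

Threshold: power ≥ 0.80 is conventionally adequate.
Power ≈ 0.99 → the study is adequately powered (power ≥ 0.80).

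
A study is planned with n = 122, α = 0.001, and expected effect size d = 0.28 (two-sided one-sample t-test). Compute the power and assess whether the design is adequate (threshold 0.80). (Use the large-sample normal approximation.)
Power ≈ 0.42; the study is underpowered (power < 0.80)

Power calculation (one-sample t-test, normal approximation):
z_β = d · √n - z_{α/2}
z_β = 0.28 · √122 - 3.291
z_β = 0.28 · 11.045 - 3.291
z_β = -0.198

Power = Φ(z_β) = Φ(-0.198) ≈ 0.422

Effect size d = 0.28 is small by Cohen's convention (0.2/0.5/0.8).

Threshold: power ≥ 0.80 is conventionally adequate.
Power ≈ 0.42 → the study is underpowered (power < 0.80).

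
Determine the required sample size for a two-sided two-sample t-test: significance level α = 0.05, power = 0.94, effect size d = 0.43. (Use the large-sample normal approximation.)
n = 134 per group

Sample size formula (two-sample t-test, normal approximation):
n = 2 · ((z_{α/2} + z_β) / d)²

z_{α/2} = 1.960 (for α = 0.05, two-sided)
z_β = 1.555 (for power = 0.94)
d = 0.43

n = 2 · ((1.960 + 1.555) / 0.43)²
n = 2 · (8.174)²
n ≈ 133.63
Round up to the next whole number: n = 134 per group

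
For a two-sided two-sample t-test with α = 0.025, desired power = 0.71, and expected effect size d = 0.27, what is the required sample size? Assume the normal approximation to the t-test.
n = 215 per group

Sample size formula (two-sample t-test, normal approximation):
n = 2 · ((z_{α/2} + z_β) / d)²

z_{α/2} = 2.241 (for α = 0.025, two-sided)
z_β = 0.553 (for power = 0.71)
d = 0.27

n = 2 · ((2.241 + 0.553) / 0.27)²
n = 2 · (10.348)²
n ≈ 214.16
Round up to the next whole number: n = 215 per group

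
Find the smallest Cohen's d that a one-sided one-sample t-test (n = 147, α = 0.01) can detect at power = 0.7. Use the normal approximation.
d ≈ 0.24

Minimum detectable effect (one-sample t-test, normal approximation):
d = (z_α + z_β) / √n
d = (2.326 + 0.524) / √147
d = 2.851 / 12.124
d ≈ 0.24

By Cohen's convention (0.2 small / 0.5 medium / 0.8 large): small effect.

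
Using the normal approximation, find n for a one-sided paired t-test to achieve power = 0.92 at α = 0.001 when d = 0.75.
n = 36 pairs

Sample size formula (paired t-test, normal approximation):
n = ((z_α + z_β) / d)²

z_α = 3.090 (for α = 0.001, one-sided)
z_β = 1.405 (for power = 0.92)
d = 0.75

n = ((3.090 + 1.405) / 0.75)²
n = (5.993)²
n ≈ 35.92
Round up to the next whole number: n = 36 pairs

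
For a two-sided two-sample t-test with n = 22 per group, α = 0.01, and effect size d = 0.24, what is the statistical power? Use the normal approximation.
Power ≈ 0.04

Power calculation (two-sample t-test, normal approximation):
z_β = d · √(n/2) - z_{α/2}
z_β = 0.24 · √(22/2) - 2.576
z_β = 0.24 · 3.317 - 2.576
z_β = -1.780

Power = Φ(z_β) = Φ(-1.780) ≈ 0.038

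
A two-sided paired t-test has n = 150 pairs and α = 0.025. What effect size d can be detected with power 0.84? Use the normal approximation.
d ≈ 0.26

Minimum detectable effect (paired t-test, normal approximation):
d = (z_{α/2} + z_β) / √n
d = (2.241 + 0.994) / √150
d = 3.236 / 12.247
d ≈ 0.26

By Cohen's convention (0.2 small / 0.5 medium / 0.8 large): small effect.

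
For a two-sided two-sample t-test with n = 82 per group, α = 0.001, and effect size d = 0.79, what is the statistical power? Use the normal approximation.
Power ≈ 0.96

Power calculation (two-sample t-test, normal approximation):
z_β = d · √(n/2) - z_{α/2}
z_β = 0.79 · √(82/2) - 3.291
z_β = 0.79 · 6.403 - 3.291
z_β = 1.768

Power = Φ(z_β) = Φ(1.768) ≈ 0.961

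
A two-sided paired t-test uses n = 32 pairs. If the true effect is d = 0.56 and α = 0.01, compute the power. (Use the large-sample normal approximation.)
Power ≈ 0.72

Power calculation (paired t-test, normal approximation):
z_β = d · √n - z_{α/2}
z_β = 0.56 · √32 - 2.576
z_β = 0.56 · 5.657 - 2.576
z_β = 0.592

Power = Φ(z_β) = Φ(0.592) ≈ 0.723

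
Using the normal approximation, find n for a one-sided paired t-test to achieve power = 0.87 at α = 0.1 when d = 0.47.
n = 27 pairs

Sample size formula (paired t-test, normal approximation):
n = ((z_α + z_β) / d)²

z_α = 1.282 (for α = 0.1, one-sided)
z_β = 1.126 (for power = 0.87)
d = 0.47

n = ((1.282 + 1.126) / 0.47)²
n = (5.123)²
n ≈ 26.25
Round up to the next whole number: n = 27 pairs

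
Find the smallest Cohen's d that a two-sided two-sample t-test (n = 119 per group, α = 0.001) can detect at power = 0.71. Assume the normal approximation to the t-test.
d ≈ 0.50

Minimum detectable effect (two-sample t-test, normal approximation):
d = (z_{α/2} + z_β) / √(n/2)
d = (3.291 + 0.553) / √(119/2)
d = 3.844 / 7.714
d ≈ 0.50

By Cohen's convention (0.2 small / 0.5 medium / 0.8 large): medium effect.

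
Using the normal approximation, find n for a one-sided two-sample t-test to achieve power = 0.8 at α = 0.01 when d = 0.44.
n = 104 per group

Sample size formula (two-sample t-test, normal approximation):
n = 2 · ((z_α + z_β) / d)²

z_α = 2.326 (for α = 0.01, one-sided)
z_β = 0.842 (for power = 0.8)
d = 0.44

n = 2 · ((2.326 + 0.842) / 0.44)²
n = 2 · (7.200)²
n ≈ 103.68
Round up to the next whole number: n = 104 per group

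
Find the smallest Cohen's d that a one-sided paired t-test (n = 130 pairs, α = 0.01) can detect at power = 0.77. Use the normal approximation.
d ≈ 0.27

Minimum detectable effect (paired t-test, normal approximation):
d = (z_α + z_β) / √n
d = (2.326 + 0.739) / √130
d = 3.065 / 11.402
d ≈ 0.27

By Cohen's convention (0.2 small / 0.5 medium / 0.8 large): small effect.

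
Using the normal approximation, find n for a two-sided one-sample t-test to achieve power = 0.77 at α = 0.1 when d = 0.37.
n = 42

Sample size formula (one-sample t-test, normal approximation):
n = ((z_{α/2} + z_β) / d)²

z_{α/2} = 1.645 (for α = 0.1, two-sided)
z_β = 0.739 (for power = 0.77)
d = 0.37

n = ((1.645 + 0.739) / 0.37)²
n = (6.443)²
n ≈ 41.51
Round up to the next whole number: n = 42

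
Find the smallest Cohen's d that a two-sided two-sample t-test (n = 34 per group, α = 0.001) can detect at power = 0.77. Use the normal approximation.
d ≈ 0.98

Minimum detectable effect (two-sample t-test, normal approximation):
d = (z_{α/2} + z_β) / √(n/2)
d = (3.291 + 0.739) / √(34/2)
d = 4.029 / 4.123
d ≈ 0.98

By Cohen's convention (0.2 small / 0.5 medium / 0.8 large): large effect.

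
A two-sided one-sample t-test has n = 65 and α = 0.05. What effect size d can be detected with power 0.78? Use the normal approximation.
d ≈ 0.34

Minimum detectable effect (one-sample t-test, normal approximation):
d = (z_{α/2} + z_β) / √n
d = (1.960 + 0.772) / √65
d = 2.732 / 8.062
d ≈ 0.34

By Cohen's convention (0.2 small / 0.5 medium / 0.8 large): small effect.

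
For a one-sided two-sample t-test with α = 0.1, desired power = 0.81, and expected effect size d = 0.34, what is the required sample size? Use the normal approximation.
n = 81 per group

Sample size formula (two-sample t-test, normal approximation):
n = 2 · ((z_α + z_β) / d)²

z_α = 1.282 (for α = 0.1, one-sided)
z_β = 0.878 (for power = 0.81)
d = 0.34

n = 2 · ((1.282 + 0.878) / 0.34)²
n = 2 · (6.353)²
n ≈ 80.72
Round up to the next whole number: n = 81 per group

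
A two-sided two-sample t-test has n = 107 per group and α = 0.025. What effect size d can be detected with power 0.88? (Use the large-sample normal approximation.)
d ≈ 0.47

Minimum detectable effect (two-sample t-test, normal approximation):
d = (z_{α/2} + z_β) / √(n/2)
d = (2.241 + 1.175) / √(107/2)
d = 3.416 / 7.314
d ≈ 0.47

By Cohen's convention (0.2 small / 0.5 medium / 0.8 large): small effect.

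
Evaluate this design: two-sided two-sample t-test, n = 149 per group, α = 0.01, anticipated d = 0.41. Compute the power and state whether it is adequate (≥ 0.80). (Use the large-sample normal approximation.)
Power ≈ 0.83; the study is adequately powered (power ≥ 0.80)

Power calculation (two-sample t-test, normal approximation):
z_β = d · √(n/2) - z_{α/2}
z_β = 0.41 · √(149/2) - 2.576
z_β = 0.41 · 8.631 - 2.576
z_β = 0.963

Power = Φ(z_β) = Φ(0.963) ≈ 0.832

Effect size d = 0.41 is small by Cohen's convention (0.2/0.5/0.8).

Threshold: power ≥ 0.80 is conventionally adequate.
Power ≈ 0.83 → the study is adequately powered (power ≥ 0.80).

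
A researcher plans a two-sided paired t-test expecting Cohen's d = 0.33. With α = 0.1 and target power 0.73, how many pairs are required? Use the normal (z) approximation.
n = 47 pairs

Sample size formula (paired t-test, normal approximation):
n = ((z_{α/2} + z_β) / d)²

z_{α/2} = 1.645 (for α = 0.1, two-sided)
z_β = 0.613 (for power = 0.73)
d = 0.33

n = ((1.645 + 0.613) / 0.33)²
n = (6.842)²
n ≈ 46.81
Round up to the next whole number: n = 47 pairs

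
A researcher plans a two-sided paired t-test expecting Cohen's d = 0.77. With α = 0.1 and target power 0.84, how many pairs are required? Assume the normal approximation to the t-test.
n = 12 pairs

Sample size formula (paired t-test, normal approximation):
n = ((z_{α/2} + z_β) / d)²

z_{α/2} = 1.645 (for α = 0.1, two-sided)
z_β = 0.994 (for power = 0.84)
d = 0.77

n = ((1.645 + 0.994) / 0.77)²
n = (3.427)²
n ≈ 11.74
Round up to the next whole number: n = 12 pairs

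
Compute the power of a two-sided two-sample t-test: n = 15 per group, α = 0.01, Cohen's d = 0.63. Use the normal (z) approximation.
Power ≈ 0.20

Power calculation (two-sample t-test, normal approximation):
z_β = d · √(n/2) - z_{α/2}
z_β = 0.63 · √(15/2) - 2.576
z_β = 0.63 · 2.739 - 2.576
z_β = -0.851

Power = Φ(z_β) = Φ(-0.851) ≈ 0.198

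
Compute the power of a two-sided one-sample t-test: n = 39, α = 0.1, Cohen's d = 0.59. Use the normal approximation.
Power ≈ 0.98

Power calculation (one-sample t-test, normal approximation):
z_β = d · √n - z_{α/2}
z_β = 0.59 · √39 - 1.645
z_β = 0.59 · 6.245 - 1.645
z_β = 2.040

Power = Φ(z_β) = Φ(2.040) ≈ 0.979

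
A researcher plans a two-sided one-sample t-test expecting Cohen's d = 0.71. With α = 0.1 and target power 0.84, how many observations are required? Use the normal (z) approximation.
n = 14

Sample size formula (one-sample t-test, normal approximation):
n = ((z_{α/2} + z_β) / d)²

z_{α/2} = 1.645 (for α = 0.1, two-sided)
z_β = 0.994 (for power = 0.84)
d = 0.71

n = ((1.645 + 0.994) / 0.71)²
n = (3.717)²
n ≈ 13.82
Round up to the next whole number: n = 14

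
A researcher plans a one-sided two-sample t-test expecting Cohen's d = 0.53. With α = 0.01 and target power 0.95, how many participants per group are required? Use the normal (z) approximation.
n = 113 per group

Sample size formula (two-sample t-test, normal approximation):
n = 2 · ((z_α + z_β) / d)²

z_α = 2.326 (for α = 0.01, one-sided)
z_β = 1.645 (for power = 0.95)
d = 0.53

n = 2 · ((2.326 + 1.645) / 0.53)²
n = 2 · (7.492)²
n ≈ 112.26
Round up to the next whole number: n = 113 per group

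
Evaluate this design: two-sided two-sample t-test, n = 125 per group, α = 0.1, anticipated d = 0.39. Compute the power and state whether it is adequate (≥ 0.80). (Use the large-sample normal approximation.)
Power ≈ 0.92; the study is adequately powered (power ≥ 0.80)

Power calculation (two-sample t-test, normal approximation):
z_β = d · √(n/2) - z_{α/2}
z_β = 0.39 · √(125/2) - 1.645
z_β = 0.39 · 7.906 - 1.645
z_β = 1.438

Power = Φ(z_β) = Φ(1.438) ≈ 0.925

Effect size d = 0.39 is small by Cohen's convention (0.2/0.5/0.8).

Threshold: power ≥ 0.80 is conventionally adequate.
Power ≈ 0.92 → the study is adequately powered (power ≥ 0.80).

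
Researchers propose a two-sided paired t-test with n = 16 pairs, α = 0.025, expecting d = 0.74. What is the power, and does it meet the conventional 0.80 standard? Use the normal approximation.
Power ≈ 0.76; the study is underpowered (power < 0.80)

Power calculation (paired t-test, normal approximation):
z_β = d · √n - z_{α/2}
z_β = 0.74 · √16 - 2.241
z_β = 0.74 · 4.000 - 2.241
z_β = 0.719

Power = Φ(z_β) = Φ(0.719) ≈ 0.764

Effect size d = 0.74 is medium by Cohen's convention (0.2/0.5/0.8).

Threshold: power ≥ 0.80 is conventionally adequate.
Power ≈ 0.76 → the study is underpowered (power < 0.80).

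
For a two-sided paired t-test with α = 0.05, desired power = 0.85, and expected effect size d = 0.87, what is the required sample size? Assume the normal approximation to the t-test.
n = 12 pairs

Sample size formula (paired t-test, normal approximation):
n = ((z_{α/2} + z_β) / d)²

z_{α/2} = 1.960 (for α = 0.05, two-sided)
z_β = 1.036 (for power = 0.85)
d = 0.87

n = ((1.960 + 1.036) / 0.87)²
n = (3.444)²
n ≈ 11.86
Round up to the next whole number: n = 12 pairs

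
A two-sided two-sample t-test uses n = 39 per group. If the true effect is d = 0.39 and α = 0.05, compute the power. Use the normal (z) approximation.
Power ≈ 0.41

Power calculation (two-sample t-test, normal approximation):
z_β = d · √(n/2) - z_{α/2}
z_β = 0.39 · √(39/2) - 1.960
z_β = 0.39 · 4.416 - 1.960
z_β = -0.238

Power = Φ(z_β) = Φ(-0.238) ≈ 0.406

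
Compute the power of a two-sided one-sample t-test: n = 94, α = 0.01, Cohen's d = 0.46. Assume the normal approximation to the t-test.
Power ≈ 0.97

Power calculation (one-sample t-test, normal approximation):
z_β = d · √n - z_{α/2}
z_β = 0.46 · √94 - 2.576
z_β = 0.46 · 9.695 - 2.576
z_β = 1.884

Power = Φ(z_β) = Φ(1.884) ≈ 0.970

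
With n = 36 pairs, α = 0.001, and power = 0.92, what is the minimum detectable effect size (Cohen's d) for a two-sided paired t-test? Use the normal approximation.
d ≈ 0.78

Minimum detectable effect (paired t-test, normal approximation):
d = (z_{α/2} + z_β) / √n
d = (3.291 + 1.405) / √36
d = 4.696 / 6.000
d ≈ 0.78

By Cohen's convention (0.2 small / 0.5 medium / 0.8 large): medium effect.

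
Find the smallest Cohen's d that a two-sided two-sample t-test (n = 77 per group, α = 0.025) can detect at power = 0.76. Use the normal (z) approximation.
d ≈ 0.48

Minimum detectable effect (two-sample t-test, normal approximation):
d = (z_{α/2} + z_β) / √(n/2)
d = (2.241 + 0.706) / √(77/2)
d = 2.948 / 6.205
d ≈ 0.48

By Cohen's convention (0.2 small / 0.5 medium / 0.8 large): small effect.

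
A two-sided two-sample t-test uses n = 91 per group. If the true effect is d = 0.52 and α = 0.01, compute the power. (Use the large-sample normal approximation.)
Power ≈ 0.82

Power calculation (two-sample t-test, normal approximation):
z_β = d · √(n/2) - z_{α/2}
z_β = 0.52 · √(91/2) - 2.576
z_β = 0.52 · 6.745 - 2.576
z_β = 0.932

Power = Φ(z_β) = Φ(0.932) ≈ 0.824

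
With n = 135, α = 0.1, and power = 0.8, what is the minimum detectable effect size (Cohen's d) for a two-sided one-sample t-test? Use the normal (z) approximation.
d ≈ 0.21

Minimum detectable effect (one-sample t-test, normal approximation):
d = (z_{α/2} + z_β) / √n
d = (1.645 + 0.842) / √135
d = 2.486 / 11.619
d ≈ 0.21

By Cohen's convention (0.2 small / 0.5 medium / 0.8 large): small effect.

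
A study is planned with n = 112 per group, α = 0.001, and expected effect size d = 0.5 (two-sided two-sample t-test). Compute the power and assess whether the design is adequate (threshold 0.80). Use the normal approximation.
Power ≈ 0.67; the study is underpowered (power < 0.80)

Power calculation (two-sample t-test, normal approximation):
z_β = d · √(n/2) - z_{α/2}
z_β = 0.5 · √(112/2) - 3.291
z_β = 0.5 · 7.483 - 3.291
z_β = 0.451

Power = Φ(z_β) = Φ(0.451) ≈ 0.674

Effect size d = 0.5 is medium by Cohen's convention (0.2/0.5/0.8).

Threshold: power ≥ 0.80 is conventionally adequate.
Power ≈ 0.67 → the study is underpowered (power < 0.80).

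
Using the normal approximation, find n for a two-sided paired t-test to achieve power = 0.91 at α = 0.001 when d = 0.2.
n = 537 pairs

Sample size formula (paired t-test, normal approximation):
n = ((z_{α/2} + z_β) / d)²

z_{α/2} = 3.291 (for α = 0.001, two-sided)
z_β = 1.341 (for power = 0.91)
d = 0.2

n = ((3.291 + 1.341) / 0.2)²
n = (23.160)²
n ≈ 536.39
Round up to the next whole number: n = 537 pairs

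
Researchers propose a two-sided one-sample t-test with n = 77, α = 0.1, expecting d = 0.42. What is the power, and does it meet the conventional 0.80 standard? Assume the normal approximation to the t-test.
Power ≈ 0.98; the study is adequately powered (power ≥ 0.80)

Power calculation (one-sample t-test, normal approximation):
z_β = d · √n - z_{α/2}
z_β = 0.42 · √77 - 1.645
z_β = 0.42 · 8.775 - 1.645
z_β = 2.041

Power = Φ(z_β) = Φ(2.041) ≈ 0.979

Effect size d = 0.42 is small by Cohen's convention (0.2/0.5/0.8).

Threshold: power ≥ 0.80 is conventionally adequate.
Power ≈ 0.98 → the study is adequately powered (power ≥ 0.80).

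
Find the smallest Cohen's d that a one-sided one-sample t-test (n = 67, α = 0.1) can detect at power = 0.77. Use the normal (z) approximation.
d ≈ 0.25

Minimum detectable effect (one-sample t-test, normal approximation):
d = (z_α + z_β) / √n
d = (1.282 + 0.739) / √67
d = 2.020 / 8.185
d ≈ 0.25

By Cohen's convention (0.2 small / 0.5 medium / 0.8 large): small effect.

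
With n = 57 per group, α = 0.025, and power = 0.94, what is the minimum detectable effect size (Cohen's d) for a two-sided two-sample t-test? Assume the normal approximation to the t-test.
d ≈ 0.71

Minimum detectable effect (two-sample t-test, normal approximation):
d = (z_{α/2} + z_β) / √(n/2)
d = (2.241 + 1.555) / √(57/2)
d = 3.796 / 5.339
d ≈ 0.71

By Cohen's convention (0.2 small / 0.5 medium / 0.8 large): medium effect.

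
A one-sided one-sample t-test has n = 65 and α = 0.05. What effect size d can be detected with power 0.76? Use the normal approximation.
d ≈ 0.29

Minimum detectable effect (one-sample t-test, normal approximation):
d = (z_α + z_β) / √n
d = (1.645 + 0.706) / √65
d = 2.351 / 8.062
d ≈ 0.29

By Cohen's convention (0.2 small / 0.5 medium / 0.8 large): small effect.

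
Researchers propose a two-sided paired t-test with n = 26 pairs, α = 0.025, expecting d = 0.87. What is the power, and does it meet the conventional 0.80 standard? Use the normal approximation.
Power ≈ 0.99; the study is adequately powered (power ≥ 0.80)

Power calculation (paired t-test, normal approximation):
z_β = d · √n - z_{α/2}
z_β = 0.87 · √26 - 2.241
z_β = 0.87 · 5.099 - 2.241
z_β = 2.195

Power = Φ(z_β) = Φ(2.195) ≈ 0.986

Effect size d = 0.87 is large by Cohen's convention (0.2/0.5/0.8).

Threshold: power ≥ 0.80 is conventionally adequate.
Power ≈ 0.99 → the study is adequately powered (power ≥ 0.80).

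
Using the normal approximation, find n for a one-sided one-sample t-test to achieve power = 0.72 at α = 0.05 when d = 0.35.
n = 41

Sample size formula (one-sample t-test, normal approximation):
n = ((z_α + z_β) / d)²

z_α = 1.645 (for α = 0.05, one-sided)
z_β = 0.583 (for power = 0.72)
d = 0.35

n = ((1.645 + 0.583) / 0.35)²
n = (6.366)²
n ≈ 40.53
Round up to the next whole number: n = 41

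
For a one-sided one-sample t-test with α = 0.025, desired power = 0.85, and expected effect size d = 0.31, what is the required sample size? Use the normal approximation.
n = 94

Sample size formula (one-sample t-test, normal approximation):
n = ((z_α + z_β) / d)²

z_α = 1.960 (for α = 0.025, one-sided)
z_β = 1.036 (for power = 0.85)
d = 0.31

n = ((1.960 + 1.036) / 0.31)²
n = (9.665)²
n ≈ 93.41
Round up to the next whole number: n = 94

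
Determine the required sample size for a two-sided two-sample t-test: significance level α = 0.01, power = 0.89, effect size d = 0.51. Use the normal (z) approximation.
n = 112 per group

Sample size formula (two-sample t-test, normal approximation):
n = 2 · ((z_{α/2} + z_β) / d)²

z_{α/2} = 2.576 (for α = 0.01, two-sided)
z_β = 1.227 (for power = 0.89)
d = 0.51

n = 2 · ((2.576 + 1.227) / 0.51)²
n = 2 · (7.457)²
n ≈ 111.21
Round up to the next whole number: n = 112 per group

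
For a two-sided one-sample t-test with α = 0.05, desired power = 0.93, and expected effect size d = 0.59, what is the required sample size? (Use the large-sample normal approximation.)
n = 34

Sample size formula (one-sample t-test, normal approximation):
n = ((z_{α/2} + z_β) / d)²

z_{α/2} = 1.960 (for α = 0.05, two-sided)
z_β = 1.476 (for power = 0.93)
d = 0.59

n = ((1.960 + 1.476) / 0.59)²
n = (5.824)²
n ≈ 33.92
Round up to the next whole number: n = 34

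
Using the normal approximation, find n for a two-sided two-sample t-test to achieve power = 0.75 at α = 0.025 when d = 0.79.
n = 28 per group

Sample size formula (two-sample t-test, normal approximation):
n = 2 · ((z_{α/2} + z_β) / d)²

z_{α/2} = 2.241 (for α = 0.025, two-sided)
z_β = 0.674 (for power = 0.75)
d = 0.79

n = 2 · ((2.241 + 0.674) / 0.79)²
n = 2 · (3.690)²
n ≈ 27.23
Round up to the next whole number: n = 28 per group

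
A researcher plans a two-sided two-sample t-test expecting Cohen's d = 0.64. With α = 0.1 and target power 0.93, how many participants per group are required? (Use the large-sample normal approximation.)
n = 48 per group

Sample size formula (two-sample t-test, normal approximation):
n = 2 · ((z_{α/2} + z_β) / d)²

z_{α/2} = 1.645 (for α = 0.1, two-sided)
z_β = 1.476 (for power = 0.93)
d = 0.64

n = 2 · ((1.645 + 1.476) / 0.64)²
n = 2 · (4.877)²
n ≈ 47.57
Round up to the next whole number: n = 48 per group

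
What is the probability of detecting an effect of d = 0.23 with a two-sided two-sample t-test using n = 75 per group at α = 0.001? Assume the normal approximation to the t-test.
Power ≈ 0.03

Power calculation (two-sample t-test, normal approximation):
z_β = d · √(n/2) - z_{α/2}
z_β = 0.23 · √(75/2) - 3.291
z_β = 0.23 · 6.124 - 3.291
z_β = -1.882

Power = Φ(z_β) = Φ(-1.882) ≈ 0.030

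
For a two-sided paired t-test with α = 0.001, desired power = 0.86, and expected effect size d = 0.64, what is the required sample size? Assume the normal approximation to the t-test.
n = 47 pairs

Sample size formula (paired t-test, normal approximation):
n = ((z_{α/2} + z_β) / d)²

z_{α/2} = 3.291 (for α = 0.001, two-sided)
z_β = 1.080 (for power = 0.86)
d = 0.64

n = ((3.291 + 1.080) / 0.64)²
n = (6.830)²
n ≈ 46.65
Round up to the next whole number: n = 47 pairs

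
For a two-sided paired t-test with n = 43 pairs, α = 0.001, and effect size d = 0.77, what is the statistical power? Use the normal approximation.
Power ≈ 0.96

Power calculation (paired t-test, normal approximation):
z_β = d · √n - z_{α/2}
z_β = 0.77 · √43 - 3.291
z_β = 0.77 · 6.557 - 3.291
z_β = 1.759

Power = Φ(z_β) = Φ(1.759) ≈ 0.961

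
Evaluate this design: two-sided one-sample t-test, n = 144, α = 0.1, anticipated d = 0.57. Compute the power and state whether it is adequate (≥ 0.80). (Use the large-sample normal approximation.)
Power ≈ 1.00; the study is adequately powered (power ≥ 0.80)

Power calculation (one-sample t-test, normal approximation):
z_β = d · √n - z_{α/2}
z_β = 0.57 · √144 - 1.645
z_β = 0.57 · 12.000 - 1.645
z_β = 5.195

Power = Φ(z_β) = Φ(5.195) ≈ 1.000

Effect size d = 0.57 is medium by Cohen's convention (0.2/0.5/0.8).

Threshold: power ≥ 0.80 is conventionally adequate.
Power ≈ 1.00 → the study is adequately powered (power ≥ 0.80).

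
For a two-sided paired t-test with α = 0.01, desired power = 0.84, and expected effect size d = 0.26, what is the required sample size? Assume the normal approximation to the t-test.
n = 189 pairs

Sample size formula (paired t-test, normal approximation):
n = ((z_{α/2} + z_β) / d)²

z_{α/2} = 2.576 (for α = 0.01, two-sided)
z_β = 0.994 (for power = 0.84)
d = 0.26

n = ((2.576 + 0.994) / 0.26)²
n = (13.731)²
n ≈ 188.54
Round up to the next whole number: n = 189 pairs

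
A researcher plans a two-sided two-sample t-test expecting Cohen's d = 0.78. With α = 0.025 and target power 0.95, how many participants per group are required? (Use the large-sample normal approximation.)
n = 50 per group

Sample size formula (two-sample t-test, normal approximation):
n = 2 · ((z_{α/2} + z_β) / d)²

z_{α/2} = 2.241 (for α = 0.025, two-sided)
z_β = 1.645 (for power = 0.95)
d = 0.78

n = 2 · ((2.241 + 1.645) / 0.78)²
n = 2 · (4.982)²
n ≈ 49.64
Round up to the next whole number: n = 50 per group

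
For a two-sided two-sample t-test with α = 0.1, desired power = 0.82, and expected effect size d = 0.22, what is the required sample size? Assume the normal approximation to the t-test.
n = 271 per group

Sample size formula (two-sample t-test, normal approximation):
n = 2 · ((z_{α/2} + z_β) / d)²

z_{α/2} = 1.645 (for α = 0.1, two-sided)
z_β = 0.915 (for power = 0.82)
d = 0.22

n = 2 · ((1.645 + 0.915) / 0.22)²
n = 2 · (11.636)²
n ≈ 270.79
Round up to the next whole number: n = 271 per group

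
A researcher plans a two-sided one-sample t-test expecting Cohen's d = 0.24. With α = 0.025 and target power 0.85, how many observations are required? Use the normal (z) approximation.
n = 187

Sample size formula (one-sample t-test, normal approximation):
n = ((z_{α/2} + z_β) / d)²

z_{α/2} = 2.241 (for α = 0.025, two-sided)
z_β = 1.036 (for power = 0.85)
d = 0.24

n = ((2.241 + 1.036) / 0.24)²
n = (13.654)²
n ≈ 186.43
Round up to the next whole number: n = 187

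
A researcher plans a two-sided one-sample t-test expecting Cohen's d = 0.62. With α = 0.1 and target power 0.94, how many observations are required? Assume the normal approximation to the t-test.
n = 27

Sample size formula (one-sample t-test, normal approximation):
n = ((z_{α/2} + z_β) / d)²

z_{α/2} = 1.645 (for α = 0.1, two-sided)
z_β = 1.555 (for power = 0.94)
d = 0.62

n = ((1.645 + 1.555) / 0.62)²
n = (5.161)²
n ≈ 26.64
Round up to the next whole number: n = 27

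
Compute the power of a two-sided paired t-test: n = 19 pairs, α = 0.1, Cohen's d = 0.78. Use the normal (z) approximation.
Power ≈ 0.96

Power calculation (paired t-test, normal approximation):
z_β = d · √n - z_{α/2}
z_β = 0.78 · √19 - 1.645
z_β = 0.78 · 4.359 - 1.645
z_β = 1.755

Power = Φ(z_β) = Φ(1.755) ≈ 0.960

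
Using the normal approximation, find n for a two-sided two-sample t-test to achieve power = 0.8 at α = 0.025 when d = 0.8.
n = 30 per group

Sample size formula (two-sample t-test, normal approximation):
n = 2 · ((z_{α/2} + z_β) / d)²

z_{α/2} = 2.241 (for α = 0.025, two-sided)
z_β = 0.842 (for power = 0.8)
d = 0.8

n = 2 · ((2.241 + 0.842) / 0.8)²
n = 2 · (3.854)²
n ≈ 29.71
Round up to the next whole number: n = 30 per group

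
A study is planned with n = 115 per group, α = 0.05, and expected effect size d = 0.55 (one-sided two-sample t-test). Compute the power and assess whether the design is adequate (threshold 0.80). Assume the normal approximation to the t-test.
Power ≈ 0.99; the study is adequately powered (power ≥ 0.80)

Power calculation (two-sample t-test, normal approximation):
z_β = d · √(n/2) - z_α
z_β = 0.55 · √(115/2) - 1.645
z_β = 0.55 · 7.583 - 1.645
z_β = 2.526

Power = Φ(z_β) = Φ(2.526) ≈ 0.994

Effect size d = 0.55 is medium by Cohen's convention (0.2/0.5/0.8).

Threshold: power ≥ 0.80 is conventionally adequate.
Power ≈ 0.99 → the study is adequately powered (power ≥ 0.80).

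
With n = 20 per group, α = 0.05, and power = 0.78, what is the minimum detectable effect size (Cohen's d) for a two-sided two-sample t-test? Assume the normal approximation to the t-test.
d ≈ 0.86

Minimum detectable effect (two-sample t-test, normal approximation):
d = (z_{α/2} + z_β) / √(n/2)
d = (1.960 + 0.772) / √(20/2)
d = 2.732 / 3.162
d ≈ 0.86

By Cohen's convention (0.2 small / 0.5 medium / 0.8 large): large effect.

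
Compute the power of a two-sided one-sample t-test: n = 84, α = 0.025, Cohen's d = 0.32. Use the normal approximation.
Power ≈ 0.76

Power calculation (one-sample t-test, normal approximation):
z_β = d · √n - z_{α/2}
z_β = 0.32 · √84 - 2.241
z_β = 0.32 · 9.165 - 2.241
z_β = 0.691

Power = Φ(z_β) = Φ(0.691) ≈ 0.755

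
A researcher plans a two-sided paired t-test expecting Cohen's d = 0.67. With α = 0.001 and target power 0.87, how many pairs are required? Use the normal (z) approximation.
n = 44 pairs

Sample size formula (paired t-test, normal approximation):
n = ((z_{α/2} + z_β) / d)²

z_{α/2} = 3.291 (for α = 0.001, two-sided)
z_β = 1.126 (for power = 0.87)
d = 0.67

n = ((3.291 + 1.126) / 0.67)²
n = (6.593)²
n ≈ 43.47
Round up to the next whole number: n = 44 pairs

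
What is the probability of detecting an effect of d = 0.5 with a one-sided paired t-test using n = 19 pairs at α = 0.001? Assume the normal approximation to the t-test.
Power ≈ 0.18

Power calculation (paired t-test, normal approximation):
z_β = d · √n - z_α
z_β = 0.5 · √19 - 3.090
z_β = 0.5 · 4.359 - 3.090
z_β = -0.911

Power = Φ(z_β) = Φ(-0.911) ≈ 0.181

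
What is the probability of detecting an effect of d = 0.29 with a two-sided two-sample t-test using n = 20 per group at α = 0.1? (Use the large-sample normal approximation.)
Power ≈ 0.23

Power calculation (two-sample t-test, normal approximation):
z_β = d · √(n/2) - z_{α/2}
z_β = 0.29 · √(20/2) - 1.645
z_β = 0.29 · 3.162 - 1.645
z_β = -0.728

Power = Φ(z_β) = Φ(-0.728) ≈ 0.233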